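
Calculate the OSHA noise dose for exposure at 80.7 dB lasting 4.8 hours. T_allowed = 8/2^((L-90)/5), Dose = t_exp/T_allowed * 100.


T_allowed = 8 / 2^((80.7 - 90)/5) = 29.0406 hr
Dose = 4.8 / 29.0406 * 100 = 16.529 %


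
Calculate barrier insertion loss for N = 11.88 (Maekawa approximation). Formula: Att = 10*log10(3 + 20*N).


3 + 20*N = 3 + 20*11.88 = 240.6
Att = 10*log10(240.6) = 23.813 dB


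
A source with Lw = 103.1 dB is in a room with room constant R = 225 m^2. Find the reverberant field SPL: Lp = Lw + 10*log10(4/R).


4/R = 4/225 = 0.0177778
Lp = 103.1 + 10*log10(0.0177778) = 85.599 dB


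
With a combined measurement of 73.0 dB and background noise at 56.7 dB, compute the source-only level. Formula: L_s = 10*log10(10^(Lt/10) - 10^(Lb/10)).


10^(73.0/10) = 1.99526e+07
10^(56.7/10) = 467735
Difference = 1.99526e+07 - 467735 = 1.94849e+07
L_source = 10*log10(1.94849e+07) = 72.897 dB


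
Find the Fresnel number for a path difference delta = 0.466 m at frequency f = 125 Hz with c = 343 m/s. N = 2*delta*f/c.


N = 2*delta*f/c = 2*delta/lambda, where lambda = c/f
lambda = 343 / 125 = 2.744 m
N = 2 * 0.466 / 2.744 = 0.33965


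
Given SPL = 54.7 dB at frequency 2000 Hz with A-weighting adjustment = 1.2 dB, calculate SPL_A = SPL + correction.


A-weighting table: 2000 Hz -> 1.2 dB correction
SPL_A = SPL + correction = 54.7 + (1.2) = 55.9 dBA


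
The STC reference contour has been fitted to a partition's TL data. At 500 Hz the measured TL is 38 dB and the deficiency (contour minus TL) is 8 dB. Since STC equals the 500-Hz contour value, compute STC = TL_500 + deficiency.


By ASTM E413, STC = value of the fitted reference contour at 500 Hz.
Contour value at 500 Hz = TL_500 + deficiency = 38 + 8 = 46
STC = 46


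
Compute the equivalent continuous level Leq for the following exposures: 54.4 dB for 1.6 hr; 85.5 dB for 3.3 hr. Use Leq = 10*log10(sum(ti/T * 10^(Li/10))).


T_total = 1.6 + 3.3 = 4.9 hr
(1.6/4.9) * 10^(54.4/10) = 89934
(3.3/4.9) * 10^(85.5/10) = 2.38956e+08
Sum = 89934 + 2.38956e+08 = 2.39046e+08
Leq = 10*log10(2.39046e+08) = 83.785 dB


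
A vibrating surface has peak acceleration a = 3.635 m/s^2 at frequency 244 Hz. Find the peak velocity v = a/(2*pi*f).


omega = 2*pi*f = 2*pi*244 = 1533.1 rad/s
v = a / omega = 3.635 / 1533.1 = 0.002371 m/s


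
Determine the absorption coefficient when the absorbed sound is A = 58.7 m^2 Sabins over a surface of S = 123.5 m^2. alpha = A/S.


Absorption coefficient = absorbed power / incident power
alpha = A / S = 58.7 / 123.5 = 0.4753


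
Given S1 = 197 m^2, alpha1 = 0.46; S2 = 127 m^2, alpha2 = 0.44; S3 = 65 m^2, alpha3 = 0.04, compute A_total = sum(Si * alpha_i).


197 * 0.46 = 90.62
127 * 0.44 = 55.88
65 * 0.04 = 2.6
A_total = 90.62 + 55.88 + 2.6 = 149.1 m^2


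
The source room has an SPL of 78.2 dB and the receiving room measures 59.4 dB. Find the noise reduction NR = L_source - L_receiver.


NR = L_source - L_receiver (difference between source and receiving room levels)
NR = 78.2 - 59.4 = 18.8 dB


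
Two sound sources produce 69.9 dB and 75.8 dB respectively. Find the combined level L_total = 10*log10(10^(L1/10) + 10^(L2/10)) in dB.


10^(69.9/10) = 9.77237e+06
10^(75.8/10) = 3.80189e+07
Sum = 9.77237e+06 + 3.80189e+07 = 4.77913e+07
L_total = 10*log10(4.77913e+07) = 76.793 dB


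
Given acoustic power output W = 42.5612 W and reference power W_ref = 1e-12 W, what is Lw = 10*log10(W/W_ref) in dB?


W / W_ref = 42.5612 / 1e-12 = 4.25612e+13
Lw = 10 * log10(4.25612e+13) = 136.29 dB


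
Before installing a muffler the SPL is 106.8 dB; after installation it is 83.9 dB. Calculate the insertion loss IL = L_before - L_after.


Insertion loss = SPL without muffler - SPL with muffler
IL = 106.8 - 83.9 = 22.9 dB


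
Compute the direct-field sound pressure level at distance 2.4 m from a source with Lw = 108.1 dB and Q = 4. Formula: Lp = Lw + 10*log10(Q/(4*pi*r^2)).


4*pi*r^2 = 4*pi*2.4^2 = 72.3823 m^2
Q / (4*pi*r^2) = 4 / 72.3823 = 0.0552621
Lp = 108.1 + 10*log10(0.0552621) = 95.524 dB


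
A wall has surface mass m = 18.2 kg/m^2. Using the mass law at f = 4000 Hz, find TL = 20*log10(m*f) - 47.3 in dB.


m * f = 18.2 * 4000 = 72800
20*log10(72800) = 97.2426 dB
TL = 97.2426 - 47.3 = 49.943 dB


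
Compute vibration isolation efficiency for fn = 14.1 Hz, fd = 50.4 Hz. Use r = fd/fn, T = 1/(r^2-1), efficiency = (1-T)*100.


r = 50.4 / 14.1 = 3.57447
r^2 - 1 = 3.57447^2 - 1 = 11.7768
T = 1/11.7768 = 0.0849127
Efficiency = (1 - 0.0849127)*100 = 91.509 %


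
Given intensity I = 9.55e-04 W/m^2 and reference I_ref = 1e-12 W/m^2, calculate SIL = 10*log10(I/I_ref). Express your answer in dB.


I / I_ref = 9.55e-04 / 1e-12 = 9.55e+08
SIL = 10 * log10(9.55e+08) = 89.8 dB


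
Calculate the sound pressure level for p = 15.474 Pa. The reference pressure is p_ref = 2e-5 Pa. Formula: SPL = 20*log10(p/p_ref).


p / p_ref = 15.474 / 2e-5 = 773700
SPL = 20 * log10(773700) = 117.77 dB


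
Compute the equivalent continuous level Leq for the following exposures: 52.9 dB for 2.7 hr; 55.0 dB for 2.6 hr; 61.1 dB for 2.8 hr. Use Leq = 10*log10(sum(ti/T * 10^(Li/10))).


T_total = 2.7 + 2.6 + 2.8 = 8.1 hr
(2.7/8.1) * 10^(52.9/10) = 64994.8
(2.6/8.1) * 10^(55.0/10) = 101505
(2.8/8.1) * 10^(61.1/10) = 445321
Sum = 64994.8 + 101505 + 445321 = 611821
Leq = 10*log10(611821) = 57.866 dB


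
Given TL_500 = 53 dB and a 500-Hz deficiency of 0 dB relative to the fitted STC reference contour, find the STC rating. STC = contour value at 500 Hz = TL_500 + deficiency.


By ASTM E413, STC = value of the fitted reference contour at 500 Hz.
Contour value at 500 Hz = TL_500 + deficiency = 53 + 0 = 53
STC = 53


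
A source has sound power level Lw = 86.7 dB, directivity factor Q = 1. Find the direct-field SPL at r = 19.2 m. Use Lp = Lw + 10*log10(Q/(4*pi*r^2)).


4*pi*r^2 = 4*pi*19.2^2 = 4632.47 m^2
Q / (4*pi*r^2) = 1 / 4632.47 = 0.000215868
Lp = 86.7 + 10*log10(0.000215868) = 50.042 dB


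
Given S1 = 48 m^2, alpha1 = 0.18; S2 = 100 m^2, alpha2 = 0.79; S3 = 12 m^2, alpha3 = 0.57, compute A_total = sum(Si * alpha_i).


48 * 0.18 = 8.64
100 * 0.79 = 79
12 * 0.57 = 6.84
A_total = 8.64 + 79 + 6.84 = 94.48 m^2


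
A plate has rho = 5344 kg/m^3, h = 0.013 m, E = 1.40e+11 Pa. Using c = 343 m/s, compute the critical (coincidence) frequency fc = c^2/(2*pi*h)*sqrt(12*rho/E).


12*rho/E = 12*5344/1.40e+11 = 4.58057e-07
sqrt(12*rho/E) = sqrt(4.58057e-07) = 0.000676799
c^2/(2*pi*h) = 343^2/(2*pi*0.013) = 1.44034e+06
fc = 1.44034e+06 * 0.000676799 = 974.82 Hz


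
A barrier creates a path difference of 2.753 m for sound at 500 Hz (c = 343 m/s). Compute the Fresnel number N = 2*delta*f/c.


N = 2*delta*f/c = 2*delta/lambda, where lambda = c/f
lambda = 343 / 500 = 0.686 m
N = 2 * 2.753 / 0.686 = 8.0262


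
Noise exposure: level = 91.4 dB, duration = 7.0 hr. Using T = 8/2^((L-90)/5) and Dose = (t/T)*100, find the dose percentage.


T_allowed = 8 / 2^((91.4 - 90)/5) = 6.58873 hr
Dose = 7.0 / 6.58873 * 100 = 106.24 %


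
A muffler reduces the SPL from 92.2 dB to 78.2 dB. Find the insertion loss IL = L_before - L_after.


Insertion loss = SPL without muffler - SPL with muffler
IL = 92.2 - 78.2 = 14 dB


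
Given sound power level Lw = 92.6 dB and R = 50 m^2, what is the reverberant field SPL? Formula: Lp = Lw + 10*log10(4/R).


4/R = 4/50 = 0.08
Lp = 92.6 + 10*log10(0.08) = 81.631 dB


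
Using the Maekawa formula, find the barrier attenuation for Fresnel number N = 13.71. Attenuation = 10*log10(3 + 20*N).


3 + 20*N = 3 + 20*13.71 = 277.2
Att = 10*log10(277.2) = 24.428 dB


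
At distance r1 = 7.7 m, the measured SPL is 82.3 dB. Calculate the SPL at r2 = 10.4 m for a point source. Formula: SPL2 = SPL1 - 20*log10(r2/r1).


r2/r1 = 10.4/7.7 = 1.35065
Correction = 20*log10(1.35065) = 2.61086 dB
SPL2 = 82.3 - 2.61086 = 79.689 dB


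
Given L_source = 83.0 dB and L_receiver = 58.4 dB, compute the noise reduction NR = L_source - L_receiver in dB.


NR = L_source - L_receiver (difference between source and receiving room levels)
NR = 83.0 - 58.4 = 24.6 dB


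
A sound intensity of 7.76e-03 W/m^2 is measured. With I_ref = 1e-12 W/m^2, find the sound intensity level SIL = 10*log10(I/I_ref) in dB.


I / I_ref = 7.76e-03 / 1e-12 = 7.76e+09
SIL = 10 * log10(7.76e+09) = 98.899 dB


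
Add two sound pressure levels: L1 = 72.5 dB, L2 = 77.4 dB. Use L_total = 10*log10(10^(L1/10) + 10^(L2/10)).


10^(72.5/10) = 1.77828e+07
10^(77.4/10) = 5.49541e+07
Sum = 1.77828e+07 + 5.49541e+07 = 7.27369e+07
L_total = 10*log10(7.27369e+07) = 78.618 dB


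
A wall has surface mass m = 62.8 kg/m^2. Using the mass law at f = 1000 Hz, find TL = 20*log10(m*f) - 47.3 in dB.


m * f = 62.8 * 1000 = 62800
20*log10(62800) = 95.9592 dB
TL = 95.9592 - 47.3 = 48.659 dB


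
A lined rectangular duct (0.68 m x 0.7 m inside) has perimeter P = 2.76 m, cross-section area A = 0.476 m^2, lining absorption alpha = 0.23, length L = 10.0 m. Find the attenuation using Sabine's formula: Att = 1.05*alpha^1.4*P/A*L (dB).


alpha^1.4 = 0.23^1.4 = 0.127767
Attenuation rate = 1.05 * alpha^1.4 * P / A
= 1.05 * 0.127767 * 2.76 / 0.476 = 0.777876 dB/m
Total Att = 0.777876 * 10.0 = 7.7788 dB


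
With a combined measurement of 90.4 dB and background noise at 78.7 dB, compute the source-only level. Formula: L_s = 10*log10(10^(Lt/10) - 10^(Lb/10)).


10^(90.4/10) = 1.09648e+09
10^(78.7/10) = 7.4131e+07
Difference = 1.09648e+09 - 7.4131e+07 = 1.02235e+09
L_source = 10*log10(1.02235e+09) = 90.096 dB


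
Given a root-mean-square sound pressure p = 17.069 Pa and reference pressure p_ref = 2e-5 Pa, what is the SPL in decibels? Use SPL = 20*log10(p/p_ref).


p / p_ref = 17.069 / 2e-5 = 853450
SPL = 20 * log10(853450) = 118.62 dB


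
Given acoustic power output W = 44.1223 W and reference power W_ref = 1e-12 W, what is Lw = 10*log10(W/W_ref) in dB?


W / W_ref = 44.1223 / 1e-12 = 4.41223e+13
Lw = 10 * log10(4.41223e+13) = 136.45 dB


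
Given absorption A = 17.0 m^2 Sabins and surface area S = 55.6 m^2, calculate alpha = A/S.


Absorption coefficient = absorbed power / incident power
alpha = A / S = 17.0 / 55.6 = 0.30576


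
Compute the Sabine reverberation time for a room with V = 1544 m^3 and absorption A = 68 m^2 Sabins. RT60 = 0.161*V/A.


RT60 = 0.161 * 1544 / 68 = 3.6556 s


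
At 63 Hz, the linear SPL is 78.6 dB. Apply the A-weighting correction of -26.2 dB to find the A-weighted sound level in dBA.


A-weighting table: 63 Hz -> -26.2 dB correction
SPL_A = SPL + correction = 78.6 + (-26.2) = 52.4 dBA


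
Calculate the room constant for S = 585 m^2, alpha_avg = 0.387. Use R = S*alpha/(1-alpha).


R = 585 * 0.387 / (1 - 0.387) = 369.32 m^2


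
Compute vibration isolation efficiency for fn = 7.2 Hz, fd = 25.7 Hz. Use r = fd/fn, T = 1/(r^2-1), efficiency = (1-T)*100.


r = 25.7 / 7.2 = 3.56944
r^2 - 1 = 3.56944^2 - 1 = 11.7409
T = 1/11.7409 = 0.0851723
Efficiency = (1 - 0.0851723)*100 = 91.483 %


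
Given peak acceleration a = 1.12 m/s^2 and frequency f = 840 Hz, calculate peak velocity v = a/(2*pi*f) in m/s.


omega = 2*pi*f = 2*pi*840 = 5277.88 rad/s
v = a / omega = 1.12 / 5277.88 = 0.00021221 m/s


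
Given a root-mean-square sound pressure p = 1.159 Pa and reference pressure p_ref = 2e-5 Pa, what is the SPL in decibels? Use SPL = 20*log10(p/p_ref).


p / p_ref = 1.159 / 2e-5 = 57950
SPL = 20 * log10(57950) = 95.261 dB


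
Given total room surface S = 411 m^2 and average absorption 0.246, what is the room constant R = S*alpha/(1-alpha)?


R = 411 * 0.246 / (1 - 0.246) = 134.09 m^2


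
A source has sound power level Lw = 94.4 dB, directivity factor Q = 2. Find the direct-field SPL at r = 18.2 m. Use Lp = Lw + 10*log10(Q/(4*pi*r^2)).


4*pi*r^2 = 4*pi*18.2^2 = 4162.48 m^2
Q / (4*pi*r^2) = 2 / 4162.48 = 0.000480483
Lp = 94.4 + 10*log10(0.000480483) = 61.217 dB


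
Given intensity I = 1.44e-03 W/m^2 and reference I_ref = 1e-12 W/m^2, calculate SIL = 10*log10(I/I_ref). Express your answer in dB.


I / I_ref = 1.44e-03 / 1e-12 = 1.44e+09
SIL = 10 * log10(1.44e+09) = 91.584 dB


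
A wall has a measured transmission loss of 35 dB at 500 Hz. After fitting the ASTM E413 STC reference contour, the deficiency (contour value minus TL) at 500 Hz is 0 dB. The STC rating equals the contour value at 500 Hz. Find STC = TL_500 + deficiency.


By ASTM E413, STC = value of the fitted reference contour at 500 Hz.
Contour value at 500 Hz = TL_500 + deficiency = 35 + 0 = 35
STC = 35


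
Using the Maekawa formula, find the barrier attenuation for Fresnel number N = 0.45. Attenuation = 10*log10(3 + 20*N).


3 + 20*N = 3 + 20*0.45 = 12
Att = 10*log10(12) = 10.792 dB


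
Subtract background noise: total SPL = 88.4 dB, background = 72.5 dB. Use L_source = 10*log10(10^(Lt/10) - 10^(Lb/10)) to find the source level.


10^(88.4/10) = 6.91831e+08
10^(72.5/10) = 1.77828e+07
Difference = 6.91831e+08 - 1.77828e+07 = 6.74048e+08
L_source = 10*log10(6.74048e+08) = 88.287 dB


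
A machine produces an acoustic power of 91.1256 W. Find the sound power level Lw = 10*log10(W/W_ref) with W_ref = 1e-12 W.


W / W_ref = 91.1256 / 1e-12 = 9.11256e+13
Lw = 10 * log10(9.11256e+13) = 139.6 dB


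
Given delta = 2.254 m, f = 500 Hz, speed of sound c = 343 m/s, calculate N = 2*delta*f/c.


N = 2*delta*f/c = 2*delta/lambda, where lambda = c/f
lambda = 343 / 500 = 0.686 m
N = 2 * 2.254 / 0.686 = 6.5714


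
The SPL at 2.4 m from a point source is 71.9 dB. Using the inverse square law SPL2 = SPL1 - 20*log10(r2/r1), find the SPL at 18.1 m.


r2/r1 = 18.1/2.4 = 7.54167
Correction = 20*log10(7.54167) = 17.5494 dB
SPL2 = 71.9 - 17.5494 = 54.351 dB


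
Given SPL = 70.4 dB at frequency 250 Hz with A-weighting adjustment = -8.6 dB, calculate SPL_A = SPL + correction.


A-weighting table: 250 Hz -> -8.6 dB correction
SPL_A = SPL + correction = 70.4 + (-8.6) = 61.8 dBA


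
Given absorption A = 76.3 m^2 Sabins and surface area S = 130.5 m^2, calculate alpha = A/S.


Absorption coefficient = absorbed power / incident power
alpha = A / S = 76.3 / 130.5 = 0.58467


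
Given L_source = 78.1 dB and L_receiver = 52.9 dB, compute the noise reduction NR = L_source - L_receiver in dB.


NR = L_source - L_receiver (difference between source and receiving room levels)
NR = 78.1 - 52.9 = 25.2 dB


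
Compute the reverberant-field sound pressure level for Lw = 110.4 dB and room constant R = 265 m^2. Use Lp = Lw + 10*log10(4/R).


4/R = 4/265 = 0.0150943
Lp = 110.4 + 10*log10(0.0150943) = 92.188 dB


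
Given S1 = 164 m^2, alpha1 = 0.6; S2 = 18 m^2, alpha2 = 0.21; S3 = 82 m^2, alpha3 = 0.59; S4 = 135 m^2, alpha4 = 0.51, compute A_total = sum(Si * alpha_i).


164 * 0.6 = 98.4
18 * 0.21 = 3.78
82 * 0.59 = 48.38
135 * 0.51 = 68.85
A_total = 98.4 + 3.78 + 48.38 + 68.85 = 219.41 m^2


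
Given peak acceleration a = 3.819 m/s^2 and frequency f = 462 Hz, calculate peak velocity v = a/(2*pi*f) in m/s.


omega = 2*pi*f = 2*pi*462 = 2902.83 rad/s
v = a / omega = 3.819 / 2902.83 = 0.0013156 m/s


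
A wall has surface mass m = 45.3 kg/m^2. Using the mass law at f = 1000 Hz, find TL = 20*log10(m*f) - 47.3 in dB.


m * f = 45.3 * 1000 = 45300
20*log10(45300) = 93.122 dB
TL = 93.122 - 47.3 = 45.822 dB


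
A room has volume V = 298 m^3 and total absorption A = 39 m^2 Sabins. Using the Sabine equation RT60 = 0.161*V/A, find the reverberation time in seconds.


RT60 = 0.161 * 298 / 39 = 1.2302 s


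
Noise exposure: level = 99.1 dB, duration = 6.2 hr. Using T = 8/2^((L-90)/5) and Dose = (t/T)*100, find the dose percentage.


T_allowed = 8 / 2^((99.1 - 90)/5) = 2.26577 hr
Dose = 6.2 / 2.26577 * 100 = 273.64 %


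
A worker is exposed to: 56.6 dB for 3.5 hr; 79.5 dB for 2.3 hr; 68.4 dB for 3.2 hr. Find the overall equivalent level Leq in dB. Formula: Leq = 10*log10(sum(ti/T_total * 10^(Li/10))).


T_total = 3.5 + 2.3 + 3.2 = 9.0 hr
(3.5/9.0) * 10^(56.6/10) = 177757
(2.3/9.0) * 10^(79.5/10) = 2.27764e+07
(3.2/9.0) * 10^(68.4/10) = 2.45984e+06
Sum = 177757 + 2.27764e+07 + 2.45984e+06 = 2.5414e+07
Leq = 10*log10(2.5414e+07) = 74.051 dB


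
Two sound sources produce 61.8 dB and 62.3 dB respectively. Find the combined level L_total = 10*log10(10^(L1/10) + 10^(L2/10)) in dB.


10^(61.8/10) = 1.51356e+06
10^(62.3/10) = 1.69824e+06
Sum = 1.51356e+06 + 1.69824e+06 = 3.2118e+06
L_total = 10*log10(3.2118e+06) = 65.067 dB


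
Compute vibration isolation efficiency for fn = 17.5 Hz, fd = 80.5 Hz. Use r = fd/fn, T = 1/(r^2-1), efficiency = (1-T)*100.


r = 80.5 / 17.5 = 4.6
r^2 - 1 = 4.6^2 - 1 = 20.16
T = 1/20.16 = 0.0496032
Efficiency = (1 - 0.0496032)*100 = 95.04 %


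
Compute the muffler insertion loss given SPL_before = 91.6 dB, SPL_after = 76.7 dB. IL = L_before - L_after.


Insertion loss = SPL without muffler - SPL with muffler
IL = 91.6 - 76.7 = 14.9 dB


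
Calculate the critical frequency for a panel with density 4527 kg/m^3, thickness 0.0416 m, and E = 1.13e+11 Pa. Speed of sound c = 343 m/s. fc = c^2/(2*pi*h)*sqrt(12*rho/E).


12*rho/E = 12*4527/1.13e+11 = 4.80743e-07
sqrt(12*rho/E) = sqrt(4.80743e-07) = 0.000693356
c^2/(2*pi*h) = 343^2/(2*pi*0.0416) = 450106
fc = 450106 * 0.000693356 = 312.08 Hz


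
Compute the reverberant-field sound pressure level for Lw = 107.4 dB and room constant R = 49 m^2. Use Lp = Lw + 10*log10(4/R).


4/R = 4/49 = 0.0816327
Lp = 107.4 + 10*log10(0.0816327) = 96.519 dB


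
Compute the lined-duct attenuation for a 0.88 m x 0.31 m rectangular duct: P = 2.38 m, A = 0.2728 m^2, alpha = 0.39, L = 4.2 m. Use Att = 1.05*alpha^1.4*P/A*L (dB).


alpha^1.4 = 0.39^1.4 = 0.267603
Attenuation rate = 1.05 * alpha^1.4 * P / A
= 1.05 * 0.267603 * 2.38 / 0.2728 = 2.45139 dB/m
Total Att = 2.45139 * 4.2 = 10.296 dB


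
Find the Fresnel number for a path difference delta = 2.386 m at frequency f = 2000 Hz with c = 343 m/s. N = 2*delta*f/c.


N = 2*delta*f/c = 2*delta/lambda, where lambda = c/f
lambda = 343 / 2000 = 0.1715 m
N = 2 * 2.386 / 0.1715 = 27.825


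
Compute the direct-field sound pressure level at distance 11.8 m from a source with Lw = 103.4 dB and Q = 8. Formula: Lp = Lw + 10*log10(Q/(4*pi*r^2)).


4*pi*r^2 = 4*pi*11.8^2 = 1749.74 m^2
Q / (4*pi*r^2) = 8 / 1749.74 = 0.00457211
Lp = 103.4 + 10*log10(0.00457211) = 80.001 dB


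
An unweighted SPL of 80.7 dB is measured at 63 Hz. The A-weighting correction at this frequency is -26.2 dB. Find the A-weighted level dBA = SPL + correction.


A-weighting table: 63 Hz -> -26.2 dB correction
SPL_A = SPL + correction = 80.7 + (-26.2) = 54.5 dBA


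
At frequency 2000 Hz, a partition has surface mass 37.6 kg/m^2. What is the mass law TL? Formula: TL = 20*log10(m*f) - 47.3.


m * f = 37.6 * 2000 = 75200
20*log10(75200) = 97.5244 dB
TL = 97.5244 - 47.3 = 50.224 dB


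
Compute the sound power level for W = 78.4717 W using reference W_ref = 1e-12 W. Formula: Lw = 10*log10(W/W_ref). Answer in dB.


W / W_ref = 78.4717 / 1e-12 = 7.84717e+13
Lw = 10 * log10(7.84717e+13) = 138.95 dB


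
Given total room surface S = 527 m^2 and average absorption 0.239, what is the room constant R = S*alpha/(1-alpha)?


R = 527 * 0.239 / (1 - 0.239) = 165.51 m^2


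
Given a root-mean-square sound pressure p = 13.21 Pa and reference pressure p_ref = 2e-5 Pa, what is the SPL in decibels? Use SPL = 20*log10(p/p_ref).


p / p_ref = 13.21 / 2e-5 = 660500
SPL = 20 * log10(660500) = 116.4 dB


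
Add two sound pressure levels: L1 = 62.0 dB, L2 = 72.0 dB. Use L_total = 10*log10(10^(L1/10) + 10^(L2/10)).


10^(62.0/10) = 1.58489e+06
10^(72.0/10) = 1.58489e+07
Sum = 1.58489e+06 + 1.58489e+07 = 1.74338e+07
L_total = 10*log10(1.74338e+07) = 72.414 dB


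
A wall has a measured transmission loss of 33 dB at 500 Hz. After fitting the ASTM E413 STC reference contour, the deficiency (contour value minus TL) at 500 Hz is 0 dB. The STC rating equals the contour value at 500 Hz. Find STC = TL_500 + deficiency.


By ASTM E413, STC = value of the fitted reference contour at 500 Hz.
Contour value at 500 Hz = TL_500 + deficiency = 33 + 0 = 33
STC = 33


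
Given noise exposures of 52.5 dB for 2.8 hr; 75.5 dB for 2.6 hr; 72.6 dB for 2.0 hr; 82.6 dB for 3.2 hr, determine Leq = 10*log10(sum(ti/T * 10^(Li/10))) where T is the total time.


T_total = 2.8 + 2.6 + 2.0 + 3.2 = 10.6 hr
(2.8/10.6) * 10^(52.5/10) = 46973.4
(2.6/10.6) * 10^(75.5/10) = 8.70297e+06
(2.0/10.6) * 10^(72.6/10) = 3.4334e+06
(3.2/10.6) * 10^(82.6/10) = 5.49344e+07
Sum = 46973.4 + 8.70297e+06 + 3.4334e+06 + 5.49344e+07 = 6.71177e+07
Leq = 10*log10(6.71177e+07) = 78.268 dB


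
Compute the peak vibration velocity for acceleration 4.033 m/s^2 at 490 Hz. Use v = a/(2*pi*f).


omega = 2*pi*f = 2*pi*490 = 3078.76 rad/s
v = a / omega = 4.033 / 3078.76 = 0.0013099 m/s


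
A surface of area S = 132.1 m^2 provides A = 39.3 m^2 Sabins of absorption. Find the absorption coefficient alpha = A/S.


Absorption coefficient = absorbed power / incident power
alpha = A / S = 39.3 / 132.1 = 0.2975


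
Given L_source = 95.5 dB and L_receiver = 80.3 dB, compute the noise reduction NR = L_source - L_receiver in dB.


NR = L_source - L_receiver (difference between source and receiving room levels)
NR = 95.5 - 80.3 = 15.2 dB


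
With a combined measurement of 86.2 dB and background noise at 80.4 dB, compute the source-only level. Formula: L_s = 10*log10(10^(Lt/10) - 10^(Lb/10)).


10^(86.2/10) = 4.16869e+08
10^(80.4/10) = 1.09648e+08
Difference = 4.16869e+08 - 1.09648e+08 = 3.07221e+08
L_source = 10*log10(3.07221e+08) = 84.875 dB


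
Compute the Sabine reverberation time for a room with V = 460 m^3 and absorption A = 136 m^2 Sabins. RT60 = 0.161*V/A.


RT60 = 0.161 * 460 / 136 = 0.54456 s


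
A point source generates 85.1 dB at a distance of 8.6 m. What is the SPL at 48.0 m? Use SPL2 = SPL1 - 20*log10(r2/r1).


r2/r1 = 48.0/8.6 = 5.5814
Correction = 20*log10(5.5814) = 14.9349 dB
SPL2 = 85.1 - 14.9349 = 70.165 dB


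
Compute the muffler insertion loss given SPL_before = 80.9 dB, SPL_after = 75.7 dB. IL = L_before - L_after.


Insertion loss = SPL without muffler - SPL with muffler
IL = 80.9 - 75.7 = 5.2 dB


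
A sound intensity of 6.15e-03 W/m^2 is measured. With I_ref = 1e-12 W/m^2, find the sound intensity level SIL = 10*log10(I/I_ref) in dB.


I / I_ref = 6.15e-03 / 1e-12 = 6.15e+09
SIL = 10 * log10(6.15e+09) = 97.889 dB


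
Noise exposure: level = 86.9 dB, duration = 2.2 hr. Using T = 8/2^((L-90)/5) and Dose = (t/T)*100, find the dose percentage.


T_allowed = 8 / 2^((86.9 - 90)/5) = 12.295 hr
Dose = 2.2 / 12.295 * 100 = 17.893 %


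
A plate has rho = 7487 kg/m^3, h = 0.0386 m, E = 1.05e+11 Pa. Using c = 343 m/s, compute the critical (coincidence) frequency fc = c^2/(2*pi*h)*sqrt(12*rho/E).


12*rho/E = 12*7487/1.05e+11 = 8.55657e-07
sqrt(12*rho/E) = sqrt(8.55657e-07) = 0.000925017
c^2/(2*pi*h) = 343^2/(2*pi*0.0386) = 485089
fc = 485089 * 0.000925017 = 448.72 Hz


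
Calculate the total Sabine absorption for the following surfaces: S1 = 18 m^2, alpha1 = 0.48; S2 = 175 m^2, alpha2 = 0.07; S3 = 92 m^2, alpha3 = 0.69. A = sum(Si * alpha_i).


18 * 0.48 = 8.64
175 * 0.07 = 12.25
92 * 0.69 = 63.48
A_total = 8.64 + 12.25 + 63.48 = 84.37 m^2


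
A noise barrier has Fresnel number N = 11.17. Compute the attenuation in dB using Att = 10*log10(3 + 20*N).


3 + 20*N = 3 + 20*11.17 = 226.4
Att = 10*log10(226.4) = 23.549 dB


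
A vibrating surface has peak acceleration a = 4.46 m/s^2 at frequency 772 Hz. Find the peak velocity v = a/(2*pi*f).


omega = 2*pi*f = 2*pi*772 = 4850.62 rad/s
v = a / omega = 4.46 / 4850.62 = 0.00091947 m/s


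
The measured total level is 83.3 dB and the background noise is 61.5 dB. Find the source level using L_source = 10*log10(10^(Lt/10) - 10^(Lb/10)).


10^(83.3/10) = 2.13796e+08
10^(61.5/10) = 1.41254e+06
Difference = 2.13796e+08 - 1.41254e+06 = 2.12383e+08
L_source = 10*log10(2.12383e+08) = 83.271 dB


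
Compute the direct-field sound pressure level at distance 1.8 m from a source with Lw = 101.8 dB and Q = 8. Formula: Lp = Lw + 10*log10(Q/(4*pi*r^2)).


4*pi*r^2 = 4*pi*1.8^2 = 40.715 m^2
Q / (4*pi*r^2) = 8 / 40.715 = 0.196488
Lp = 101.8 + 10*log10(0.196488) = 94.733 dB


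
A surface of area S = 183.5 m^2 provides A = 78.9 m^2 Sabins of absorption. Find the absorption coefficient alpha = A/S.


Absorption coefficient = absorbed power / incident power
alpha = A / S = 78.9 / 183.5 = 0.42997


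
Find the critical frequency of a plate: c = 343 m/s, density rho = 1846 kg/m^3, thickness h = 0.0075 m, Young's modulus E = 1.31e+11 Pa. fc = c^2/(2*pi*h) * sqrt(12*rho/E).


12*rho/E = 12*1846/1.31e+11 = 1.69099e-07
sqrt(12*rho/E) = sqrt(1.69099e-07) = 0.000411216
c^2/(2*pi*h) = 343^2/(2*pi*0.0075) = 2.49659e+06
fc = 2.49659e+06 * 0.000411216 = 1026.6 Hz


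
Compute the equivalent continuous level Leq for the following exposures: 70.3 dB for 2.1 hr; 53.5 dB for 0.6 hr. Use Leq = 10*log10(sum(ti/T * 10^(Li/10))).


T_total = 2.1 + 0.6 = 2.7 hr
(2.1/2.7) * 10^(70.3/10) = 8.33404e+06
(0.6/2.7) * 10^(53.5/10) = 49749.4
Sum = 8.33404e+06 + 49749.4 = 8.38379e+06
Leq = 10*log10(8.38379e+06) = 69.234 dB


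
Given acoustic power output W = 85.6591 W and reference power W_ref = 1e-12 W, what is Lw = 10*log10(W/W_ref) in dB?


W / W_ref = 85.6591 / 1e-12 = 8.56591e+13
Lw = 10 * log10(8.56591e+13) = 139.33 dB


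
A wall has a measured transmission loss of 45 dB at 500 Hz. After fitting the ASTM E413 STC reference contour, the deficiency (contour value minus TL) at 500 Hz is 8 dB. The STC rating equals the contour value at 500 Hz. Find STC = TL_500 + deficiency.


By ASTM E413, STC = value of the fitted reference contour at 500 Hz.
Contour value at 500 Hz = TL_500 + deficiency = 45 + 8 = 53
STC = 53


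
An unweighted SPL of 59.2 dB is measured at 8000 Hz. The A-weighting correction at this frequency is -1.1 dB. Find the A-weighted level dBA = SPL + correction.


A-weighting table: 8000 Hz -> -1.1 dB correction
SPL_A = SPL + correction = 59.2 + (-1.1) = 58.1 dBA


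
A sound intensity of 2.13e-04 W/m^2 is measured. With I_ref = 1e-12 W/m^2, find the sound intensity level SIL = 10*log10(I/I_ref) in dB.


I / I_ref = 2.13e-04 / 1e-12 = 2.13e+08
SIL = 10 * log10(2.13e+08) = 83.284 dB


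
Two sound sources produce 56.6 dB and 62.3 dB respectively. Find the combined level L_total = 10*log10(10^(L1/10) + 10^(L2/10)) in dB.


10^(56.6/10) = 457088
10^(62.3/10) = 1.69824e+06
Sum = 457088 + 1.69824e+06 = 2.15533e+06
L_total = 10*log10(2.15533e+06) = 63.335 dB


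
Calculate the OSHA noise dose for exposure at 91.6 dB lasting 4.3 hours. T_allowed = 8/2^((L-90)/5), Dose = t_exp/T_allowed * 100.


T_allowed = 8 / 2^((91.6 - 90)/5) = 6.40856 hr
Dose = 4.3 / 6.40856 * 100 = 67.098 %


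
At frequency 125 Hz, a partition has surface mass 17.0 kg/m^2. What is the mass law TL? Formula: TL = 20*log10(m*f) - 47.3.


m * f = 17.0 * 125 = 2125
20*log10(2125) = 66.5472 dB
TL = 66.5472 - 47.3 = 19.247 dB


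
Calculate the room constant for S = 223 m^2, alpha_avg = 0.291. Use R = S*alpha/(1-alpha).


R = 223 * 0.291 / (1 - 0.291) = 91.528 m^2


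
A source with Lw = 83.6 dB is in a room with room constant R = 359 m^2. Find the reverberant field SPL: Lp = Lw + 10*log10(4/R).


4/R = 4/359 = 0.0111421
Lp = 83.6 + 10*log10(0.0111421) = 64.07 dB


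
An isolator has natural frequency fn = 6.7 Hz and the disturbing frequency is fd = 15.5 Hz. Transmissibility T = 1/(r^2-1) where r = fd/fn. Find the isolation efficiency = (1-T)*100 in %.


r = 15.5 / 6.7 = 2.31343
r^2 - 1 = 2.31343^2 - 1 = 4.35196
T = 1/4.35196 = 0.229782
Efficiency = (1 - 0.229782)*100 = 77.022 %


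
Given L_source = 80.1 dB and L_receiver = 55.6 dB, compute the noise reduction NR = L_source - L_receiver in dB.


NR = L_source - L_receiver (difference between source and receiving room levels)
NR = 80.1 - 55.6 = 24.5 dB


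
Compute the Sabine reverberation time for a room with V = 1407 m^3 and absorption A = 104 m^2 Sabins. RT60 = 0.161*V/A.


RT60 = 0.161 * 1407 / 104 = 2.1781 s


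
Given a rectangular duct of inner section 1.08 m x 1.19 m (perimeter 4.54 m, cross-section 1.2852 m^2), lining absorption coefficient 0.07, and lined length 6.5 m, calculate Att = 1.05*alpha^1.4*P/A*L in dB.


alpha^1.4 = 0.07^1.4 = 0.0241622
Attenuation rate = 1.05 * alpha^1.4 * P / A
= 1.05 * 0.0241622 * 4.54 / 1.2852 = 0.0896212 dB/m
Total Att = 0.0896212 * 6.5 = 0.58254 dB


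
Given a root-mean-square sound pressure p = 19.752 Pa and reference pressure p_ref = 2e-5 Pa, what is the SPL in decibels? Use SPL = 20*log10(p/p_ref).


p / p_ref = 19.752 / 2e-5 = 987600
SPL = 20 * log10(987600) = 119.89 dB


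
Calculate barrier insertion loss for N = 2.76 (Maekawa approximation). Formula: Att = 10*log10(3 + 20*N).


3 + 20*N = 3 + 20*2.76 = 58.2
Att = 10*log10(58.2) = 17.649 dB


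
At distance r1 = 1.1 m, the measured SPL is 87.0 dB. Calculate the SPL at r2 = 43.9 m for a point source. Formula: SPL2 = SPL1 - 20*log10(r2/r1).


r2/r1 = 43.9/1.1 = 39.9091
Correction = 20*log10(39.9091) = 32.0214 dB
SPL2 = 87.0 - 32.0214 = 54.979 dB


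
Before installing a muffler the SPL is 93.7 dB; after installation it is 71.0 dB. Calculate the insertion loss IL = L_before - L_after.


Insertion loss = SPL without muffler - SPL with muffler
IL = 93.7 - 71.0 = 22.7 dB


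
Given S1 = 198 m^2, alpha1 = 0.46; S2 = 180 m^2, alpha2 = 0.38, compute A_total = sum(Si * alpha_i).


198 * 0.46 = 91.08
180 * 0.38 = 68.4
A_total = 91.08 + 68.4 = 159.48 m^2


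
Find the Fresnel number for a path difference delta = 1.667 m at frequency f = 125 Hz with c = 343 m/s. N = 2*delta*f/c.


N = 2*delta*f/c = 2*delta/lambda, where lambda = c/f
lambda = 343 / 125 = 2.744 m
N = 2 * 1.667 / 2.744 = 1.215


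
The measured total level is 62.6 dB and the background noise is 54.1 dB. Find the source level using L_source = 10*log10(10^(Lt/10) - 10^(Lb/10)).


10^(62.6/10) = 1.8197e+06
10^(54.1/10) = 257040
Difference = 1.8197e+06 - 257040 = 1.56266e+06
L_source = 10*log10(1.56266e+06) = 61.939 dB


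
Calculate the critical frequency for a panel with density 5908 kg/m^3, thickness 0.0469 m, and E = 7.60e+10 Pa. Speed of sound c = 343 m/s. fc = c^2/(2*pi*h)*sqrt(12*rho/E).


12*rho/E = 12*5908/7.60e+10 = 9.32842e-07
sqrt(12*rho/E) = sqrt(9.32842e-07) = 0.000965837
c^2/(2*pi*h) = 343^2/(2*pi*0.0469) = 399241
fc = 399241 * 0.000965837 = 385.6 Hz


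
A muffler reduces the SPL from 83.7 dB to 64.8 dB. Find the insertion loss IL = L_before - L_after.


Insertion loss = SPL without muffler - SPL with muffler
IL = 83.7 - 64.8 = 18.9 dB


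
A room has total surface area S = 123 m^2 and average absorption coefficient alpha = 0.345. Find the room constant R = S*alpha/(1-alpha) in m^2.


R = 123 * 0.345 / (1 - 0.345) = 64.786 m^2


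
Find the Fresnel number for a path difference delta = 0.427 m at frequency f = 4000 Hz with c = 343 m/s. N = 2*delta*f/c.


N = 2*delta*f/c = 2*delta/lambda, where lambda = c/f
lambda = 343 / 4000 = 0.08575 m
N = 2 * 0.427 / 0.08575 = 9.9592


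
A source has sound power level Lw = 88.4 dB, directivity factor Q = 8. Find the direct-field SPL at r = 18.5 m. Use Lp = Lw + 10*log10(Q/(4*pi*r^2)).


4*pi*r^2 = 4*pi*18.5^2 = 4300.84 m^2
Q / (4*pi*r^2) = 8 / 4300.84 = 0.0018601
Lp = 88.4 + 10*log10(0.0018601) = 61.095 dB


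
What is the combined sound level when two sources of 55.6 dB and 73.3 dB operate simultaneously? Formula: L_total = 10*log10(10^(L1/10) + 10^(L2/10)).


10^(55.6/10) = 363078
10^(73.3/10) = 2.13796e+07
Sum = 363078 + 2.13796e+07 = 2.17427e+07
L_total = 10*log10(2.17427e+07) = 73.373 dB


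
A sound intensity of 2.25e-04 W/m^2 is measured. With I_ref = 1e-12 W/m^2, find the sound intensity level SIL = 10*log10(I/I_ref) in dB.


I / I_ref = 2.25e-04 / 1e-12 = 2.25e+08
SIL = 10 * log10(2.25e+08) = 83.522 dB


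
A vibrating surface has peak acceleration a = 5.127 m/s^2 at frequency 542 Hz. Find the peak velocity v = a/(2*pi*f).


omega = 2*pi*f = 2*pi*542 = 3405.49 rad/s
v = a / omega = 5.127 / 3405.49 = 0.0015055 m/s


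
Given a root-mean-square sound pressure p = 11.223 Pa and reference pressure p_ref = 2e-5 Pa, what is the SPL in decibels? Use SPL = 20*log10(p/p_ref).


p / p_ref = 11.223 / 2e-5 = 561150
SPL = 20 * log10(561150) = 114.98 dB


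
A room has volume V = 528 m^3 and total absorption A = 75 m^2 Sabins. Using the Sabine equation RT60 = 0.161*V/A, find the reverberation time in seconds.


RT60 = 0.161 * 528 / 75 = 1.1334 s


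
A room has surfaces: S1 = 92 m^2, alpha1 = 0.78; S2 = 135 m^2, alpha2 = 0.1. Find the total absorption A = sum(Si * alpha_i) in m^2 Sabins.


92 * 0.78 = 71.76
135 * 0.1 = 13.5
A_total = 71.76 + 13.5 = 85.26 m^2


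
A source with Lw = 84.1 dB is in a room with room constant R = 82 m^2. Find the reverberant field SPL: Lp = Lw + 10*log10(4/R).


4/R = 4/82 = 0.0487805
Lp = 84.1 + 10*log10(0.0487805) = 70.982 dB


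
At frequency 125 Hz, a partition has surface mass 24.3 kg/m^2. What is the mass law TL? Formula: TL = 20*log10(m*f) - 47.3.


m * f = 24.3 * 125 = 3037.5
20*log10(3037.5) = 69.6503 dB
TL = 69.6503 - 47.3 = 22.35 dB


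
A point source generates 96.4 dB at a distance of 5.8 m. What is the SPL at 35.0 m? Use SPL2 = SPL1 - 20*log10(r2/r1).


r2/r1 = 35.0/5.8 = 6.03448
Correction = 20*log10(6.03448) = 15.6128 dB
SPL2 = 96.4 - 15.6128 = 80.787 dB


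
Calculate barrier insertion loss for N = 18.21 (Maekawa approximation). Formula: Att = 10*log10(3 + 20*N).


3 + 20*N = 3 + 20*18.21 = 367.2
Att = 10*log10(367.2) = 25.649 dB


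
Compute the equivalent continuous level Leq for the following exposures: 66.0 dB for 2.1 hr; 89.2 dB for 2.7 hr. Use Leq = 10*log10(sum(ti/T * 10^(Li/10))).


T_total = 2.1 + 2.7 = 4.8 hr
(2.1/4.8) * 10^(66.0/10) = 1.74172e+06
(2.7/4.8) * 10^(89.2/10) = 4.67867e+08
Sum = 1.74172e+06 + 4.67867e+08 = 4.69609e+08
Leq = 10*log10(4.69609e+08) = 86.717 dB


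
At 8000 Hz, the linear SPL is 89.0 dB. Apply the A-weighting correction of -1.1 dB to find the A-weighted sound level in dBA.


A-weighting table: 8000 Hz -> -1.1 dB correction
SPL_A = SPL + correction = 89.0 + (-1.1) = 87.9 dBA


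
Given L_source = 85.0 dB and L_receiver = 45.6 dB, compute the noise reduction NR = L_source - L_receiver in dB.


NR = L_source - L_receiver (difference between source and receiving room levels)
NR = 85.0 - 45.6 = 39.4 dB


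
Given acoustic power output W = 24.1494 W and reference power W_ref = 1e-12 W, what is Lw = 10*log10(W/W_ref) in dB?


W / W_ref = 24.1494 / 1e-12 = 2.41494e+13
Lw = 10 * log10(2.41494e+13) = 133.83 dB


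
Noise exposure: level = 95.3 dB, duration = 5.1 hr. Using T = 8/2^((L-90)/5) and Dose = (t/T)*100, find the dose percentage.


T_allowed = 8 / 2^((95.3 - 90)/5) = 3.83706 hr
Dose = 5.1 / 3.83706 * 100 = 132.91 %


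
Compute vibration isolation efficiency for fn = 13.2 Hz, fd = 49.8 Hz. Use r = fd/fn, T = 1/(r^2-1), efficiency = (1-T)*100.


r = 49.8 / 13.2 = 3.77273
r^2 - 1 = 3.77273^2 - 1 = 13.2335
T = 1/13.2335 = 0.0755658
Efficiency = (1 - 0.0755658)*100 = 92.443 %


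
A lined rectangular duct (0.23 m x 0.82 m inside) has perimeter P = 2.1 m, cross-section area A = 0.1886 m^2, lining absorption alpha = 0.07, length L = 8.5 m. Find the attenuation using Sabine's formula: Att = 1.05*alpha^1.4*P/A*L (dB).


alpha^1.4 = 0.07^1.4 = 0.0241622
Attenuation rate = 1.05 * alpha^1.4 * P / A
= 1.05 * 0.0241622 * 2.1 / 0.1886 = 0.28249 dB/m
Total Att = 0.28249 * 8.5 = 2.4012 dB


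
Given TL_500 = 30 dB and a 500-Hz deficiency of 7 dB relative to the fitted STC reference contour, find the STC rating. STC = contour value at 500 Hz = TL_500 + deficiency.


By ASTM E413, STC = value of the fitted reference contour at 500 Hz.
Contour value at 500 Hz = TL_500 + deficiency = 30 + 7 = 37
STC = 37


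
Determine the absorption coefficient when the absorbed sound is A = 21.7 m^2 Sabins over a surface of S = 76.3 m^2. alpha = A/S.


Absorption coefficient = absorbed power / incident power
alpha = A / S = 21.7 / 76.3 = 0.2844


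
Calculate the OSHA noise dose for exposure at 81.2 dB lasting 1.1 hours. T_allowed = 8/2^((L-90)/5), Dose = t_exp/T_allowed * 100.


T_allowed = 8 / 2^((81.2 - 90)/5) = 27.0958 hr
Dose = 1.1 / 27.0958 * 100 = 4.0597 %


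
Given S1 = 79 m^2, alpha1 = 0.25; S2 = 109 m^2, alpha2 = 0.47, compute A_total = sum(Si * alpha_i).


79 * 0.25 = 19.75
109 * 0.47 = 51.23
A_total = 19.75 + 51.23 = 70.98 m^2


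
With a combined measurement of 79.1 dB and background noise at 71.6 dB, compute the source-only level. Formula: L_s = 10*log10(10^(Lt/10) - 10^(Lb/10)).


10^(79.1/10) = 8.12831e+07
10^(71.6/10) = 1.44544e+07
Difference = 8.12831e+07 - 1.44544e+07 = 6.68287e+07
L_source = 10*log10(6.68287e+07) = 78.25 dB


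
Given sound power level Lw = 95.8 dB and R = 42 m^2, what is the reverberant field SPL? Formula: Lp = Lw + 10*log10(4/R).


4/R = 4/42 = 0.0952381
Lp = 95.8 + 10*log10(0.0952381) = 85.588 dB


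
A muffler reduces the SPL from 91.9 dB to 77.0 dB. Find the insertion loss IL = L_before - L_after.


Insertion loss = SPL without muffler - SPL with muffler
IL = 91.9 - 77.0 = 14.9 dB


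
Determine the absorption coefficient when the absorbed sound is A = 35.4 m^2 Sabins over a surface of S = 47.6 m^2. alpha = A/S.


Absorption coefficient = absorbed power / incident power
alpha = A / S = 35.4 / 47.6 = 0.7437


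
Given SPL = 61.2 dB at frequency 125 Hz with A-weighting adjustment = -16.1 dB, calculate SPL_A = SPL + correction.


A-weighting table: 125 Hz -> -16.1 dB correction
SPL_A = SPL + correction = 61.2 + (-16.1) = 45.1 dBA


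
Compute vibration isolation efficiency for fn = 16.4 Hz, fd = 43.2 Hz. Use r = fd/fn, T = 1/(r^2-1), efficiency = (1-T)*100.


r = 43.2 / 16.4 = 2.63415
r^2 - 1 = 2.63415^2 - 1 = 5.93875
T = 1/5.93875 = 0.168386
Efficiency = (1 - 0.168386)*100 = 83.161 %


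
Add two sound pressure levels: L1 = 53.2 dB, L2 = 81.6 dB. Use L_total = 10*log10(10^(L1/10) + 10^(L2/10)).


10^(53.2/10) = 208930
10^(81.6/10) = 1.44544e+08
Sum = 208930 + 1.44544e+08 = 1.44753e+08
L_total = 10*log10(1.44753e+08) = 81.606 dB


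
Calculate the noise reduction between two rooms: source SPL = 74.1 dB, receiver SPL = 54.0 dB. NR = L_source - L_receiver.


NR = L_source - L_receiver (difference between source and receiving room levels)
NR = 74.1 - 54.0 = 20.1 dB


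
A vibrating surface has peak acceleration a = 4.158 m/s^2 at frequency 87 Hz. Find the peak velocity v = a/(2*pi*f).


omega = 2*pi*f = 2*pi*87 = 546.637 rad/s
v = a / omega = 4.158 / 546.637 = 0.0076065 m/s


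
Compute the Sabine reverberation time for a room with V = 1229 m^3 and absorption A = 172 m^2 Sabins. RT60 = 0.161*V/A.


RT60 = 0.161 * 1229 / 172 = 1.1504 s


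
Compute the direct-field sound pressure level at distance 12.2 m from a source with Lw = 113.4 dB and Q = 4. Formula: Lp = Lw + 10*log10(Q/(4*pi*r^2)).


4*pi*r^2 = 4*pi*12.2^2 = 1870.38 m^2
Q / (4*pi*r^2) = 4 / 1870.38 = 0.0021386
Lp = 113.4 + 10*log10(0.0021386) = 86.701 dB


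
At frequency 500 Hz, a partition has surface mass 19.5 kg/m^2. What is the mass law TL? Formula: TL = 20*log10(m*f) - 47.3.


m * f = 19.5 * 500 = 9750
20*log10(9750) = 79.7801 dB
TL = 79.7801 - 47.3 = 32.48 dB


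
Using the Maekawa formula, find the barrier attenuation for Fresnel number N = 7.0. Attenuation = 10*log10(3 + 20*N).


3 + 20*N = 3 + 20*7.0 = 143
Att = 10*log10(143) = 21.553 dB
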